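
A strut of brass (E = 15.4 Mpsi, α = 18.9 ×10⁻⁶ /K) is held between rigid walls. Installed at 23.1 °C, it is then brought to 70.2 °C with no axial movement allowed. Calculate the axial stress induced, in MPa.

94.5 MPa

E = 15.4 Mpsi = 106.2 GPa.
ΔT = 47.10 K. Constrained thermal stress σ = E·α·ΔT = 106.2×10³ MPa × 18.9×10⁻⁶ × 47.10 = 94.5 MPa (compressive).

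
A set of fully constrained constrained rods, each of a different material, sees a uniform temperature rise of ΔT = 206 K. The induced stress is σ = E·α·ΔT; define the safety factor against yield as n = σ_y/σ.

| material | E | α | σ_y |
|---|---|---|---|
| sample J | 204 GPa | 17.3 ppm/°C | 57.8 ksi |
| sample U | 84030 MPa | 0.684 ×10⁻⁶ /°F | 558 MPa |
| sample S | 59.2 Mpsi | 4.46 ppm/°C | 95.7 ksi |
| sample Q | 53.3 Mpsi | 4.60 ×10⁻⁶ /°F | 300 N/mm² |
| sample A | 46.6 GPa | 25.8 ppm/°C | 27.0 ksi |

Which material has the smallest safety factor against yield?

Converting E to GPa, α to ×10⁻⁶/K, σ_y to MPa, then σ and n for each:
  sample J: E = 204.0, α = 17.3, σ_y = 398.5 → σ = 727 MPa, n = 0.548
  sample U: E = 84.03, α = 1.23, σ_y = 558.0 → σ = 21.3 MPa, n = 26.2
  sample S: E = 408.2, α = 4.46, σ_y = 659.8 → σ = 375 MPa, n = 1.76
  sample Q: E = 367.5, α = 8.28, σ_y = 300.0 → σ = 627 MPa, n = 0.479
  sample A: E = 46.60, α = 25.8, σ_y = 186.2 → σ = 248 MPa, n = 0.752
The minimum is sample Q at n = 0.479.

sample Q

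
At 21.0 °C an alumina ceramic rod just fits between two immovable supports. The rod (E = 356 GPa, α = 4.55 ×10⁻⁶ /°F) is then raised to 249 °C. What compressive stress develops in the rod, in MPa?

665 MPa

α = 4.55×10⁻⁶/°F × 9/5 = 8.19×10⁻⁶/K.
ΔT = 228.0 K. Constrained thermal stress σ = E·α·ΔT = 356.0×10³ MPa × 8.19×10⁻⁶ × 228.0 = 665 MPa (compressive).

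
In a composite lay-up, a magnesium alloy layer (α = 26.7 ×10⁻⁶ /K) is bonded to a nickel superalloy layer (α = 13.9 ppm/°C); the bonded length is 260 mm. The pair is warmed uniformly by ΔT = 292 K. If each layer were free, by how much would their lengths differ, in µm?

972 µm

Δα = |26.7 − 13.9|×10⁻⁶/K = 12.8×10⁻⁶/K.
ΔL_mismatch = Δα·L·ΔT = 12.8×10⁻⁶ × 260.0 mm × 292.0 K = 972 µm.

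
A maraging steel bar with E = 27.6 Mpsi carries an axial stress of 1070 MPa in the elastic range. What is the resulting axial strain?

E = 27.6 Mpsi = 190.3 GPa = 190300 MPa.
ε = σ/E = 1070 / 190300 = 5.62×10⁻³.

5.62×10⁻³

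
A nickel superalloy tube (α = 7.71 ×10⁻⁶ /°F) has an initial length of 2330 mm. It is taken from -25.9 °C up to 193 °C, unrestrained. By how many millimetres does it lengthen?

7.08 mm

Convert α: 7.71×10⁻⁶/°F × (9/5) = 13.9×10⁻⁶/K.
ΔT = 193 − (-25.9) = 218.9 K.
ΔL = α·L₀·ΔT = 13.9×10⁻⁶ × 2330 mm × 218.9 K = 7.08 mm.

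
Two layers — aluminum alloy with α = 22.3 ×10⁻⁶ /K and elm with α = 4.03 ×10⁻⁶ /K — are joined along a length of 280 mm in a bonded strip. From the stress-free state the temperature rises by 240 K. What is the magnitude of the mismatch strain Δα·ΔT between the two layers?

Δα = |22.3 − 4.03|×10⁻⁶/K = 18.3×10⁻⁶/K.
Mismatch strain = Δα·ΔT = 18.3×10⁻⁶ × 240.0 = 4.38×10⁻³.

4.38×10⁻³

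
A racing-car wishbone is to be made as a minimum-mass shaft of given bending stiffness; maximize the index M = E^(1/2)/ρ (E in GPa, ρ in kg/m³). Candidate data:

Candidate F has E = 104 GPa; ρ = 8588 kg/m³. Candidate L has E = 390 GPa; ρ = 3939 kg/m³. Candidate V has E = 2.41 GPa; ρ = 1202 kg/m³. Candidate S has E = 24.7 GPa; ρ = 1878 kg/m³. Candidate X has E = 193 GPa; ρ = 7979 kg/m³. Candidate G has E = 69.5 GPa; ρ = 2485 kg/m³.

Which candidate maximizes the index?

Evaluate M for each candidate:
  candidate L: M = 5.01×10⁻³
  candidate G: M = 3.35×10⁻³
  candidate S: M = 2.65×10⁻³
  candidate X: M = 1.74×10⁻³
  candidate V: M = 1.29×10⁻³
  candidate F: M = 1.19×10⁻³
Candidate L has the largest M.

candidate L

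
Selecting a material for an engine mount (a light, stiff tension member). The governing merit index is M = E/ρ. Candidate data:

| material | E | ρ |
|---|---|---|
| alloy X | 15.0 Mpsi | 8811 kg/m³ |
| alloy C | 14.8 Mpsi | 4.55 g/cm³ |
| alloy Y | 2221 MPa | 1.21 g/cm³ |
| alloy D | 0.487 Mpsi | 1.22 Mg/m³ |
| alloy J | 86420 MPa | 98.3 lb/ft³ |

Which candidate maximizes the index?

alloy J

Convert each candidate to consistent units, then evaluate M:
  alloy X: E = 103.4 GPa, ρ = 8811 kg/m³
  alloy C: E = 102.0 GPa, ρ = 4550 kg/m³
  alloy Y: E = 2.221 GPa, ρ = 1210 kg/m³
  alloy D: E = 3.358 GPa, ρ = 1220 kg/m³
  alloy J: E = 86.42 GPa, ρ = 1575 kg/m³
  alloy J: M = 54.9 MN·m/kg
  alloy C: M = 22.4 MN·m/kg
  alloy X: M = 11.7 MN·m/kg
  alloy D: M = 2.75 MN·m/kg
  alloy Y: M = 1.84 MN·m/kg
Alloy J has the largest M.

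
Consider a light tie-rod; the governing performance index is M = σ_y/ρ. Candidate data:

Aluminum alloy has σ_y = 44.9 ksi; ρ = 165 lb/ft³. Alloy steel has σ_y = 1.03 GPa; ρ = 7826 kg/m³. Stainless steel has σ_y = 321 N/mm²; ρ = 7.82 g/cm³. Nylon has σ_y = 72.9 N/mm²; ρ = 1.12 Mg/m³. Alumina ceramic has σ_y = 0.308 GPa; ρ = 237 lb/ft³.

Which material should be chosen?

alloy steel

Normalizing units and computing the index:
  aluminum alloy: σ_y = 309.6 MPa, ρ = 2643 kg/m³
  alloy steel: σ_y = 1030 MPa, ρ = 7826 kg/m³
  stainless steel: σ_y = 321.0 MPa, ρ = 7820 kg/m³
  nylon: σ_y = 72.90 MPa, ρ = 1120 kg/m³
  alumina ceramic: σ_y = 308.0 MPa, ρ = 3796 kg/m³
  alloy steel: M = 132 kN·m/kg
  aluminum alloy: M = 117 kN·m/kg
  alumina ceramic: M = 81.1 kN·m/kg
  nylon: M = 65.1 kN·m/kg
  stainless steel: M = 41.0 kN·m/kg
Alloy steel ranks first.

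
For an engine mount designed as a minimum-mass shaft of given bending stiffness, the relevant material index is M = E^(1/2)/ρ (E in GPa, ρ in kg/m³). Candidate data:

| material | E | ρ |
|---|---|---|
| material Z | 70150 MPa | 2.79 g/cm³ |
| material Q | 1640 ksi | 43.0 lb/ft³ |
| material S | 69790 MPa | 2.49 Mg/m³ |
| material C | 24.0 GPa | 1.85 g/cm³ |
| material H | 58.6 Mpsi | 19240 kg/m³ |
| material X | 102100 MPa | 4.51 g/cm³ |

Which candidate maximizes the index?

material Q

After converting to SI:
  material Z: E = 70.15 GPa, ρ = 2790 kg/m³
  material Q: E = 11.31 GPa, ρ = 688.8 kg/m³
  material S: E = 69.79 GPa, ρ = 2490 kg/m³
  material C: E = 24.00 GPa, ρ = 1850 kg/m³
  material H: E = 404.0 GPa, ρ = 19240 kg/m³
  material X: E = 102.1 GPa, ρ = 4510 kg/m³
  material Q: M = 4.88×10⁻³
  material S: M = 3.36×10⁻³
  material Z: M = 3.00×10⁻³
  material C: M = 2.65×10⁻³
  material X: M = 2.24×10⁻³
  material H: M = 1.04×10⁻³
Material Q ranks first.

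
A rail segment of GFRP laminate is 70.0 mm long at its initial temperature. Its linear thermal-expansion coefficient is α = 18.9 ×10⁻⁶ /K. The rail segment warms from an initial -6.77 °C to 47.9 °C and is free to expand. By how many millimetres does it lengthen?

ΔT = 47.9 − (-6.77) = 54.67 K.
ΔL = α·L₀·ΔT = 18.9×10⁻⁶ × 70.0 mm × 54.67 K = 0.0723 mm.

0.0723 mm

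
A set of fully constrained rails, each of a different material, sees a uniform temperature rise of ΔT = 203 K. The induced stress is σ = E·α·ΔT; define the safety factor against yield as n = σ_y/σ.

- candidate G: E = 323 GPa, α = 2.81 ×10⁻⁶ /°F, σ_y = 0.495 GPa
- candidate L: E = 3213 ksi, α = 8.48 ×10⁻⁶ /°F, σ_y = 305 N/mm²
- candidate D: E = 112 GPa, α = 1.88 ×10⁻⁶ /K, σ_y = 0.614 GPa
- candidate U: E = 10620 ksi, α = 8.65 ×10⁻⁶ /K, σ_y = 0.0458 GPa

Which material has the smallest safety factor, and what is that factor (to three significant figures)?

candidate U, n = 0.356

With everything in SI (GPa, ×10⁻⁶/K, MPa):
  candidate G: E = 323.0, α = 5.06, σ_y = 495.0 → σ = 332 MPa, n = 1.49
  candidate L: E = 22.15, α = 15.3, σ_y = 305.0 → σ = 68.6 MPa, n = 4.44
  candidate D: E = 112.0, α = 1.88, σ_y = 614.0 → σ = 42.7 MPa, n = 14.4
  candidate U: E = 73.22, α = 8.65, σ_y = 45.80 → σ = 129 MPa, n = 0.356
The minimum is candidate U at n = 0.356.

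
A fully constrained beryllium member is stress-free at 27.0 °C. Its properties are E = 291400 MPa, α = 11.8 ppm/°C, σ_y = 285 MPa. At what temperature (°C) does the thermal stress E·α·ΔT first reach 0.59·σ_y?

75.9 °C

E = 291400 MPa = 291.4 GPa.
E·α·ΔT = 168.1 MPa ⇒ ΔT = 168.1 / (291.4×10³ × 11.8×10⁻⁶) = 48.90 K.
T = 27.0 + 48.90 = 75.90 °C.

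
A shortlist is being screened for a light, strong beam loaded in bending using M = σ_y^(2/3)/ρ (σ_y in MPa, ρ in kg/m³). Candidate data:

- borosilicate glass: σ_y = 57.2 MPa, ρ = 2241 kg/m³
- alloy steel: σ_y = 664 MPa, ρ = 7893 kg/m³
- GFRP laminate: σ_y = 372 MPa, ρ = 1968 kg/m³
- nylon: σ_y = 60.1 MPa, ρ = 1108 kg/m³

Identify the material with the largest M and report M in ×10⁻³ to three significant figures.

Per-candidate index values:
  GFRP laminate: M = 26.3×10⁻³
  nylon: M = 13.8×10⁻³
  alloy steel: M = 9.64×10⁻³
  borosilicate glass: M = 6.62×10⁻³
GFRP laminate ranks first.

GFRP laminate, M = 26.3×10⁻³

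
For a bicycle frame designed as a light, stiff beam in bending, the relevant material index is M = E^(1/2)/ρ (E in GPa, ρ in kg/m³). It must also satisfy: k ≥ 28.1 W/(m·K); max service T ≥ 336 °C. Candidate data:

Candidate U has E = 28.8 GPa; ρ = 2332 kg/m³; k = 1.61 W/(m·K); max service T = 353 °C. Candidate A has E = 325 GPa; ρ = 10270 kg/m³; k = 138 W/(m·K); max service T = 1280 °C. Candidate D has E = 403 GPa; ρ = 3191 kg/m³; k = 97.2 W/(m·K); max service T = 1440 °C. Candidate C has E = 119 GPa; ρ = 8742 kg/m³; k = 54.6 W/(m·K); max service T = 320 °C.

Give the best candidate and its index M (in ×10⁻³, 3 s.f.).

Screen on constraints: k ≥ 28.1 W/(m·K); max service T ≥ 336 °C. Survivors: candidate A, candidate D.
Computing M directly (units already consistent):
  candidate D: M = 6.29×10⁻³
  candidate A: M = 1.76×10⁻³
Highest index: candidate D.

candidate D, M = 6.29×10⁻³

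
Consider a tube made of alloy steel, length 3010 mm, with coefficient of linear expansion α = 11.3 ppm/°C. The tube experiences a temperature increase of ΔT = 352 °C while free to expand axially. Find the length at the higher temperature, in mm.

3022.0 mm

ΔL = α·L₀·ΔT = 11.3×10⁻⁶ × 3010 mm × 352.0 K = 12.0 mm.
L = L₀ + ΔL = 3010 + 12.0 = 3022.0 mm.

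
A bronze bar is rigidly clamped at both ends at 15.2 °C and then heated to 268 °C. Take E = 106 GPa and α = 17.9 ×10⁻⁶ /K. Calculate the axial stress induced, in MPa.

480 MPa

ΔT = 252.8 K. Constrained thermal stress σ = E·α·ΔT = 106.0×10³ MPa × 17.9×10⁻⁶ × 252.8 = 480 MPa (compressive).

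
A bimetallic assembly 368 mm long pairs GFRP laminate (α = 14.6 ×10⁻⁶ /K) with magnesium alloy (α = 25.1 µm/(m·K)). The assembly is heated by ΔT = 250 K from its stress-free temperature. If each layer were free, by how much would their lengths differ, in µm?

966 µm

Δα = |14.6 − 25.1|×10⁻⁶/K = 10.5×10⁻⁶/K.
ΔL_mismatch = Δα·L·ΔT = 10.5×10⁻⁶ × 368.0 mm × 250.0 K = 966 µm.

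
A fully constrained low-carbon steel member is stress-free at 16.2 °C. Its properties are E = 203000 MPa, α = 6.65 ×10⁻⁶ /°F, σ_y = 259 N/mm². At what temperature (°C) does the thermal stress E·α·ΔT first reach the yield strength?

E = 203000 MPa = 203.0 GPa.
α = 6.65×10⁻⁶/°F × 9/5 = 12.0×10⁻⁶/K.
σ_y = 259 N/mm² = 259.0 MPa.
E·α·ΔT = 259.0 MPa ⇒ ΔT = 259.0 / (203.0×10³ × 12.0×10⁻⁶) = 106.6 K.
T = 16.2 + 106.6 = 122.8 °C.

123 °C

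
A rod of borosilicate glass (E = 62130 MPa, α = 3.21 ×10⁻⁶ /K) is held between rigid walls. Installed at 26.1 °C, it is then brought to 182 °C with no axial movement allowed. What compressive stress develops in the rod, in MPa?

E = 62130 MPa = 62.13 GPa.
ΔT = 155.9 K. Constrained thermal stress σ = E·α·ΔT = 62.13×10³ MPa × 3.21×10⁻⁶ × 155.9 = 31.1 MPa (compressive).

31.1 MPa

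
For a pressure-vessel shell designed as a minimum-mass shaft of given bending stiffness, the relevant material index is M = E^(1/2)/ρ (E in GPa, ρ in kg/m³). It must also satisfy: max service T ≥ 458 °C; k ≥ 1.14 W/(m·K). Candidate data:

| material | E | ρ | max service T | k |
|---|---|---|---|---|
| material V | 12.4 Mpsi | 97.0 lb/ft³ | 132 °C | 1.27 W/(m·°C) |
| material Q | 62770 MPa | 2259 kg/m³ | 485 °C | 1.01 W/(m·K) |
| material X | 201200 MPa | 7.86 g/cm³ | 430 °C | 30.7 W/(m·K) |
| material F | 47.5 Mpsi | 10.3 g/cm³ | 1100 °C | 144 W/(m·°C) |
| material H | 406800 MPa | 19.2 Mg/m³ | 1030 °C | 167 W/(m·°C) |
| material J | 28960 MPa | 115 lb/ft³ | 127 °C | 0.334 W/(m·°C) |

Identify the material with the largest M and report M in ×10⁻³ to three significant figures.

Screen on constraints: max service T ≥ 458 °C; k ≥ 1.14 W/(m·K). Survivors: material F, material H.
Convert each candidate to consistent units, then evaluate M:
  material F: E = 327.5 GPa, ρ = 10300 kg/m³
  material H: E = 406.8 GPa, ρ = 19200 kg/m³
  material F: M = 1.76×10⁻³
  material H: M = 1.05×10⁻³
Material F has the largest M.

material F, M = 1.76×10⁻³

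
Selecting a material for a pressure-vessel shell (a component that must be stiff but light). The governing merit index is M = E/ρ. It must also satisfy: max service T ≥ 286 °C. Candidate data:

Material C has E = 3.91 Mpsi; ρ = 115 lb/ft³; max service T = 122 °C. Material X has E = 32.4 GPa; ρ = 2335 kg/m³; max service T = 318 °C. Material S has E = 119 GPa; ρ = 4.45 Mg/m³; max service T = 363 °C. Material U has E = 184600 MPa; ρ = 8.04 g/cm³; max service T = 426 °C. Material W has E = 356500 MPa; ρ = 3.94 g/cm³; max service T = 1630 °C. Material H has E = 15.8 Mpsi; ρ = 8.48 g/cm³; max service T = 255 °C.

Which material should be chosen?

Screen on constraints: max service T ≥ 286 °C. Survivors: material X, material S, material U, material W.
Convert each candidate to consistent units, then evaluate M:
  material X: E = 32.40 GPa, ρ = 2335 kg/m³
  material S: E = 119.0 GPa, ρ = 4450 kg/m³
  material U: E = 184.6 GPa, ρ = 8040 kg/m³
  material W: E = 356.5 GPa, ρ = 3940 kg/m³
  material W: M = 90.5 MN·m/kg
  material S: M = 26.7 MN·m/kg
  material U: M = 23.0 MN·m/kg
  material X: M = 13.9 MN·m/kg
Highest index: material W.

material W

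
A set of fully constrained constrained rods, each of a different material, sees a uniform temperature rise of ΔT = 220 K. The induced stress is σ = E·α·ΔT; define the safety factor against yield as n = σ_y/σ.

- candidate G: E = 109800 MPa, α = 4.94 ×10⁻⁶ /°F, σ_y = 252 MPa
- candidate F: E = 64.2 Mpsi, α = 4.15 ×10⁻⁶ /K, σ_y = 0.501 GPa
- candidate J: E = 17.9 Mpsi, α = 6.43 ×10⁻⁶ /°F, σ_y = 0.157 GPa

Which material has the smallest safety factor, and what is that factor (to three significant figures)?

Per material, after unit conversion:
  candidate G: E = 109.8, α = 8.89, σ_y = 252.0 → σ = 215 MPa, n = 1.17
  candidate F: E = 442.6, α = 4.15, σ_y = 501.0 → σ = 404 MPa, n = 1.24
  candidate J: E = 123.4, α = 11.6, σ_y = 157.0 → σ = 314 MPa, n = 0.500
Smallest n: candidate J with n = 0.500.

candidate J, n = 0.500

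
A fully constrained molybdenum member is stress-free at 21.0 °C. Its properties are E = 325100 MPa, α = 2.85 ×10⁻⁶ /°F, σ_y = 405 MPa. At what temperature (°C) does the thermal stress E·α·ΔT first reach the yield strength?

E = 325100 MPa = 325.1 GPa.
α = 2.85×10⁻⁶/°F × 9/5 = 5.13×10⁻⁶/K.
E·α·ΔT = 405.0 MPa ⇒ ΔT = 405.0 / (325.1×10³ × 5.13×10⁻⁶) = 242.8 K.
T = 21.0 + 242.8 = 263.8 °C.

264 °C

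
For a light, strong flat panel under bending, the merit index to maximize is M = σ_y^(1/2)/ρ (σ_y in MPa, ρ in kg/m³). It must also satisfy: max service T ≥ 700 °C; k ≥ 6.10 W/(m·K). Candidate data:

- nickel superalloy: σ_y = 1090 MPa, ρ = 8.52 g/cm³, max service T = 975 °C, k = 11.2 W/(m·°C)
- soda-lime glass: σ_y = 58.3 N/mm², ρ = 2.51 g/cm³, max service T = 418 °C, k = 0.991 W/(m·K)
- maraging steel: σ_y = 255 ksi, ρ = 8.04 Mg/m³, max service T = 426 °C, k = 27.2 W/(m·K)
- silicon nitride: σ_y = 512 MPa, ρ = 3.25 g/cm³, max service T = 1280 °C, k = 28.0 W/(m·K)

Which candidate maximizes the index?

Screen on constraints: max service T ≥ 700 °C; k ≥ 6.10 W/(m·K). Survivors: nickel superalloy, silicon nitride.
In SI units:
  nickel superalloy: σ_y = 1090 MPa, ρ = 8520 kg/m³
  silicon nitride: σ_y = 512.0 MPa, ρ = 3250 kg/m³
  silicon nitride: M = 6.96×10⁻³
  nickel superalloy: M = 3.88×10⁻³
Silicon nitride has the largest M.

silicon nitride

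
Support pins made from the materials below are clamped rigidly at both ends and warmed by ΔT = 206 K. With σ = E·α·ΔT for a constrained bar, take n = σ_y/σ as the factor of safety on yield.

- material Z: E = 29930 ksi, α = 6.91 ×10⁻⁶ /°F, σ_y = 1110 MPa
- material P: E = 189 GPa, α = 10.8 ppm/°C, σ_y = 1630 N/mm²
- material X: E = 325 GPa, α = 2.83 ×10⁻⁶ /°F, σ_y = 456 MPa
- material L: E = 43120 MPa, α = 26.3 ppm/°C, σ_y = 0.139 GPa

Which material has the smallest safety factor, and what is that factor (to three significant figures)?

Per material, after unit conversion:
  material Z: E = 206.4, α = 12.4, σ_y = 1110 → σ = 529 MPa, n = 2.10
  material P: E = 189.0, α = 10.8, σ_y = 1630 → σ = 420 MPa, n = 3.88
  material X: E = 325.0, α = 5.09, σ_y = 456.0 → σ = 341 MPa, n = 1.34
  material L: E = 43.12, α = 26.3, σ_y = 139.0 → σ = 234 MPa, n = 0.595
Material L has the lowest safety factor, n = 0.595.

material L, n = 0.595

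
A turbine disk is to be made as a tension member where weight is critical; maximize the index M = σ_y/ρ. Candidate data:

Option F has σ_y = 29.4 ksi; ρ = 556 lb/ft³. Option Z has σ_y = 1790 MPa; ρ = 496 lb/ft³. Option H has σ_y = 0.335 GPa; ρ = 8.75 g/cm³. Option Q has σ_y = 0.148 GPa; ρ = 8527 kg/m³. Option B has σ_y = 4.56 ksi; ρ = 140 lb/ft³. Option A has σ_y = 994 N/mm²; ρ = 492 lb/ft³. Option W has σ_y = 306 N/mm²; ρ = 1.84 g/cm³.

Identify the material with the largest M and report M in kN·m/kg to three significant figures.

option Z, M = 225 kN·m/kg

In SI units:
  option F: σ_y = 202.7 MPa, ρ = 8906 kg/m³
  option Z: σ_y = 1790 MPa, ρ = 7945 kg/m³
  option H: σ_y = 335.0 MPa, ρ = 8750 kg/m³
  option Q: σ_y = 148.0 MPa, ρ = 8527 kg/m³
  option B: σ_y = 31.44 MPa, ρ = 2243 kg/m³
  option A: σ_y = 994.0 MPa, ρ = 7881 kg/m³
  option W: σ_y = 306.0 MPa, ρ = 1840 kg/m³
  option Z: M = 225 kN·m/kg
  option W: M = 166 kN·m/kg
  option A: M = 126 kN·m/kg
  option H: M = 38.3 kN·m/kg
  option F: M = 22.8 kN·m/kg
  option Q: M = 17.4 kN·m/kg
  option B: M = 14.0 kN·m/kg
Option Z ranks first.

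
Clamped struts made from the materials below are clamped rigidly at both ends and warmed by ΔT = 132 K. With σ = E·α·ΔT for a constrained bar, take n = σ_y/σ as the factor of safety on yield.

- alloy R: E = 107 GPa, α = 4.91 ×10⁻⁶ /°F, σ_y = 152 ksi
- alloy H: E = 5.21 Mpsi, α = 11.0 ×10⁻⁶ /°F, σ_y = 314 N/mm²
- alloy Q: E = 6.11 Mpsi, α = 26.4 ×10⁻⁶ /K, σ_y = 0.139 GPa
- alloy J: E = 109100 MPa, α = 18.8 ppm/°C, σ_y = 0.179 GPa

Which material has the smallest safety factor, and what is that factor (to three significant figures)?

With everything in SI (GPa, ×10⁻⁶/K, MPa):
  alloy R: E = 107.0, α = 8.84, σ_y = 1048 → σ = 125 MPa, n = 8.40
  alloy H: E = 35.92, α = 19.8, σ_y = 314.0 → σ = 93.9 MPa, n = 3.34
  alloy Q: E = 42.13, α = 26.4, σ_y = 139.0 → σ = 147 MPa, n = 0.947
  alloy J: E = 109.1, α = 18.8, σ_y = 179.0 → σ = 271 MPa, n = 0.661
Smallest n: alloy J with n = 0.661.

alloy J, n = 0.661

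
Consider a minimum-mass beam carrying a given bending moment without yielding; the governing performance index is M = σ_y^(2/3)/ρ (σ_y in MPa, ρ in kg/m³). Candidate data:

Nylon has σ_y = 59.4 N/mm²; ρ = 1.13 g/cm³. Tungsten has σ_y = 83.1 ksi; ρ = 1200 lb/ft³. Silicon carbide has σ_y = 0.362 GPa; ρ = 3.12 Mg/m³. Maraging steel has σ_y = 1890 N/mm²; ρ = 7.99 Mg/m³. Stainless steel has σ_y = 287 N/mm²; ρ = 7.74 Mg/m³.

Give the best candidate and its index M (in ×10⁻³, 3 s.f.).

maraging steel, M = 19.1×10⁻³

Normalizing units and computing the index:
  nylon: σ_y = 59.40 MPa, ρ = 1130 kg/m³
  tungsten: σ_y = 573.0 MPa, ρ = 19220 kg/m³
  silicon carbide: σ_y = 362.0 MPa, ρ = 3120 kg/m³
  maraging steel: σ_y = 1890 MPa, ρ = 7990 kg/m³
  stainless steel: σ_y = 287.0 MPa, ρ = 7740 kg/m³
  maraging steel: M = 19.1×10⁻³
  silicon carbide: M = 16.3×10⁻³
  nylon: M = 13.5×10⁻³
  stainless steel: M = 5.62×10⁻³
  tungsten: M = 3.59×10⁻³
Maraging steel ranks first.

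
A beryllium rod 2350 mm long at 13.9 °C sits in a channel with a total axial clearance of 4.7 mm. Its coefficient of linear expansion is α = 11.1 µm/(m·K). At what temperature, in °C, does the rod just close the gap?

α·L₀·ΔT = 4.7 mm ⇒ ΔT = 4.7 / (11.1×10⁻⁶ × 2350.0) = 180.2 K.
T = 13.9 + 180.2 = 194.1 °C.

194 °C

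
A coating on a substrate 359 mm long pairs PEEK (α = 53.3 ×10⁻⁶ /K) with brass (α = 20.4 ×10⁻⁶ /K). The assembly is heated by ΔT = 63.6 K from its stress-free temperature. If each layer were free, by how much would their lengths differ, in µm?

Δα = |53.3 − 20.4|×10⁻⁶/K = 32.9×10⁻⁶/K.
ΔL_mismatch = Δα·L·ΔT = 32.9×10⁻⁶ × 359.0 mm × 63.6 K = 751 µm.

751 µm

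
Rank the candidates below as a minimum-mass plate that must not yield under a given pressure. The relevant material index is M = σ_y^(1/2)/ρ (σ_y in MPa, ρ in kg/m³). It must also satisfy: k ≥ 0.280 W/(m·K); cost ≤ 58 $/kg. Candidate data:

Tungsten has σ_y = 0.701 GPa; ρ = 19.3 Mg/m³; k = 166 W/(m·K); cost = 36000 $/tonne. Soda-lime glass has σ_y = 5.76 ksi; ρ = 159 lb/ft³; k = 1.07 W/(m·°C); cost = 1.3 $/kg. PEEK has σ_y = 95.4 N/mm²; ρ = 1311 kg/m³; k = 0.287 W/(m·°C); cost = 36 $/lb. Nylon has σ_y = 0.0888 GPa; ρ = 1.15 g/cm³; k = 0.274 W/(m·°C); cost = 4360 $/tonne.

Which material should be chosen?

soda-lime glass

Screen on constraints: k ≥ 0.280 W/(m·K); cost ≤ 58 $/kg. Survivors: tungsten, soda-lime glass.
Normalizing units and computing the index:
  tungsten: σ_y = 701.0 MPa, ρ = 19300 kg/m³
  soda-lime glass: σ_y = 39.71 MPa, ρ = 2547 kg/m³
  soda-lime glass: M = 2.47×10⁻³
  tungsten: M = 1.37×10⁻³
The maximum is for soda-lime glass.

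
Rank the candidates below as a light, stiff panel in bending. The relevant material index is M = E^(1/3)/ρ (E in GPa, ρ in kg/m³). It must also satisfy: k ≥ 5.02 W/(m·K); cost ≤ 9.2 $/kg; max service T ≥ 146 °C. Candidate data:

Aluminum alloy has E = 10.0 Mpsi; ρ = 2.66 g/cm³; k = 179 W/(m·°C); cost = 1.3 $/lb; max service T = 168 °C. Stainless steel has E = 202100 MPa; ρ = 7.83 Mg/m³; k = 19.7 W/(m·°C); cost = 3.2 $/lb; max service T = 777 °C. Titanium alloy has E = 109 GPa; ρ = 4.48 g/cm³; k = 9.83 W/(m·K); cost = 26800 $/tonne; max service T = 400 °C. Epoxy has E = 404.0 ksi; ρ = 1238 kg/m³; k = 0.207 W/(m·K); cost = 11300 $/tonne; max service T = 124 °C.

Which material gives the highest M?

Screen on constraints: k ≥ 5.02 W/(m·K); cost ≤ 9.2 $/kg; max service T ≥ 146 °C. Survivors: aluminum alloy, stainless steel.
Putting every candidate on a common basis:
  aluminum alloy: E = 68.95 GPa, ρ = 2660 kg/m³
  stainless steel: E = 202.1 GPa, ρ = 7830 kg/m³
  aluminum alloy: M = 1.54×10⁻³
  stainless steel: M = 0.749×10⁻³
Highest index: aluminum alloy.

aluminum alloy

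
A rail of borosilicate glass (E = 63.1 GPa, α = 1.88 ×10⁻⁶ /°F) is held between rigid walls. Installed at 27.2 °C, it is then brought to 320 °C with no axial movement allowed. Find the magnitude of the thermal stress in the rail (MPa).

62.5 MPa

α = 1.88×10⁻⁶/°F × 9/5 = 3.38×10⁻⁶/K.
ΔT = 292.8 K. Constrained thermal stress σ = E·α·ΔT = 63.10×10³ MPa × 3.38×10⁻⁶ × 292.8 = 62.5 MPa (compressive).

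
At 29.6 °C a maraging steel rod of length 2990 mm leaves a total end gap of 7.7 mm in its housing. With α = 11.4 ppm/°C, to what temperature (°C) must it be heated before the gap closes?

α·L₀·ΔT = 7.7 mm ⇒ ΔT = 7.7 / (11.4×10⁻⁶ × 2990.0) = 225.9 K.
T = 29.6 + 225.9 = 255.5 °C.

255 °C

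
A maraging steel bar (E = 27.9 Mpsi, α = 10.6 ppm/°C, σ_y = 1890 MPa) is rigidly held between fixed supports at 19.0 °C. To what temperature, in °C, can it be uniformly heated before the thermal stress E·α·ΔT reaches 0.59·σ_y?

566 °C

E = 27.9 Mpsi = 192.4 GPa.
E·α·ΔT = 1115 MPa ⇒ ΔT = 1115 / (192.4×10³ × 10.6×10⁻⁶) = 546.9 K.
T = 19.0 + 546.9 = 565.9 °C.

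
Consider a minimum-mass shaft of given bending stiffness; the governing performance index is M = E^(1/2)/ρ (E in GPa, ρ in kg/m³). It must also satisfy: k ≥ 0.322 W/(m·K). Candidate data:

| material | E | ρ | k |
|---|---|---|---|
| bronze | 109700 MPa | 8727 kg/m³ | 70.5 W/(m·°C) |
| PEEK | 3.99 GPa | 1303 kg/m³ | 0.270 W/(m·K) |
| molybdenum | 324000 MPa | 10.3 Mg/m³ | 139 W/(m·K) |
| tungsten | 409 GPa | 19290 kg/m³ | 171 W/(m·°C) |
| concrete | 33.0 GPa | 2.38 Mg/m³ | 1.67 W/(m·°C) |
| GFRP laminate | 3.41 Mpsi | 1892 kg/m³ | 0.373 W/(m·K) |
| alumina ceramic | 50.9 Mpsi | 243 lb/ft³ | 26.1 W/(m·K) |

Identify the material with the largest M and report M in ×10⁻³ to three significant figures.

Screen on constraints: k ≥ 0.322 W/(m·K). Survivors: bronze, molybdenum, tungsten, concrete, GFRP laminate, alumina ceramic.
After converting to SI:
  bronze: E = 109.7 GPa, ρ = 8727 kg/m³
  molybdenum: E = 324.0 GPa, ρ = 10300 kg/m³
  tungsten: E = 409.0 GPa, ρ = 19290 kg/m³
  concrete: E = 33.00 GPa, ρ = 2380 kg/m³
  GFRP laminate: E = 23.51 GPa, ρ = 1892 kg/m³
  alumina ceramic: E = 350.9 GPa, ρ = 3892 kg/m³
  alumina ceramic: M = 4.81×10⁻³
  GFRP laminate: M = 2.56×10⁻³
  concrete: M = 2.41×10⁻³
  molybdenum: M = 1.75×10⁻³
  bronze: M = 1.20×10⁻³
  tungsten: M = 1.05×10⁻³
Highest index: alumina ceramic.

alumina ceramic, M = 4.81×10⁻³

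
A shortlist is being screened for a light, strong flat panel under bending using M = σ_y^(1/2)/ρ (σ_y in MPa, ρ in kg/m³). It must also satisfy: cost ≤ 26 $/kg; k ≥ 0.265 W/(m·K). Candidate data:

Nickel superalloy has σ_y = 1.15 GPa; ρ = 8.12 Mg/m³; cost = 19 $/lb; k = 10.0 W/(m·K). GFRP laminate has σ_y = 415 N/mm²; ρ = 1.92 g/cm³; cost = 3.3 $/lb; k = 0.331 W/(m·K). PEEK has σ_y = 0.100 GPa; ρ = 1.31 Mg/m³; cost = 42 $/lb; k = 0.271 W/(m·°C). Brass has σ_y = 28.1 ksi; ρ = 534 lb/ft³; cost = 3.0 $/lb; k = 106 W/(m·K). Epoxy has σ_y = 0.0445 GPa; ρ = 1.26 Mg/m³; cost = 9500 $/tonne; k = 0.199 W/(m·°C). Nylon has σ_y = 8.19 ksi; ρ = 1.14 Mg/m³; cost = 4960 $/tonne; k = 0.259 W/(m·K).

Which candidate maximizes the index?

GFRP laminate

Screen on constraints: cost ≤ 26 $/kg; k ≥ 0.265 W/(m·K). Survivors: GFRP laminate, brass.
In SI units:
  GFRP laminate: σ_y = 415.0 MPa, ρ = 1920 kg/m³
  brass: σ_y = 193.7 MPa, ρ = 8554 kg/m³
  GFRP laminate: M = 10.6×10⁻³
  brass: M = 1.63×10⁻³
The maximum is for GFRP laminate.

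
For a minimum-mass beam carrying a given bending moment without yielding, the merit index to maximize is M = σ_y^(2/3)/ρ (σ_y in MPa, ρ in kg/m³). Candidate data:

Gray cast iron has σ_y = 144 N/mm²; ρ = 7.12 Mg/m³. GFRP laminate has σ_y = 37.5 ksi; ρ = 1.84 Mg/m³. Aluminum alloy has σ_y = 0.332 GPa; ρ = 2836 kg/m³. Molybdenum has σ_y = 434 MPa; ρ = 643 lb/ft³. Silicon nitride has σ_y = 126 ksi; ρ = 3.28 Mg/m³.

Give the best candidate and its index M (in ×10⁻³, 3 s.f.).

silicon nitride, M = 27.8×10⁻³

In SI units:
  gray cast iron: σ_y = 144.0 MPa, ρ = 7120 kg/m³
  GFRP laminate: σ_y = 258.6 MPa, ρ = 1840 kg/m³
  aluminum alloy: σ_y = 332.0 MPa, ρ = 2836 kg/m³
  molybdenum: σ_y = 434.0 MPa, ρ = 10300 kg/m³
  silicon nitride: σ_y = 868.7 MPa, ρ = 3280 kg/m³
  silicon nitride: M = 27.8×10⁻³
  GFRP laminate: M = 22.1×10⁻³
  aluminum alloy: M = 16.9×10⁻³
  molybdenum: M = 5.57×10⁻³
  gray cast iron: M = 3.86×10⁻³
Highest index: silicon nitride.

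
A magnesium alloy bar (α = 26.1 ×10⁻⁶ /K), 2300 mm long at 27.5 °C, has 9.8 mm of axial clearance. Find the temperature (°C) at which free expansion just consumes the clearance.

191 °C

α·L₀·ΔT = 9.8 mm ⇒ ΔT = 9.8 / (26.1×10⁻⁶ × 2300.0) = 163.3 K.
T = 27.5 + 163.3 = 190.8 °C.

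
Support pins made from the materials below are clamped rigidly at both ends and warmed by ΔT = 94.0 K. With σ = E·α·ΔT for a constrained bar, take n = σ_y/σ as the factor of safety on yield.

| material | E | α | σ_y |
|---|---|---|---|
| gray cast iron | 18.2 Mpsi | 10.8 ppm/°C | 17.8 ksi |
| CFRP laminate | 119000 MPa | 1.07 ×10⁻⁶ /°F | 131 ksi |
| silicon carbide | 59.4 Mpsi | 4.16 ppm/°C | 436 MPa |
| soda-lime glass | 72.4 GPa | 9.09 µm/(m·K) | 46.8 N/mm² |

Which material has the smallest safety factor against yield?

soda-lime glass

Per material, after unit conversion:
  gray cast iron: E = 125.5, α = 10.8, σ_y = 122.7 → σ = 127 MPa, n = 0.963
  CFRP laminate: E = 119.0, α = 1.93, σ_y = 903.2 → σ = 21.5 MPa, n = 41.9
  silicon carbide: E = 409.5, α = 4.16, σ_y = 436.0 → σ = 160 MPa, n = 2.72
  soda-lime glass: E = 72.40, α = 9.09, σ_y = 46.80 → σ = 61.9 MPa, n = 0.757
Soda-lime glass has the lowest safety factor, n = 0.757.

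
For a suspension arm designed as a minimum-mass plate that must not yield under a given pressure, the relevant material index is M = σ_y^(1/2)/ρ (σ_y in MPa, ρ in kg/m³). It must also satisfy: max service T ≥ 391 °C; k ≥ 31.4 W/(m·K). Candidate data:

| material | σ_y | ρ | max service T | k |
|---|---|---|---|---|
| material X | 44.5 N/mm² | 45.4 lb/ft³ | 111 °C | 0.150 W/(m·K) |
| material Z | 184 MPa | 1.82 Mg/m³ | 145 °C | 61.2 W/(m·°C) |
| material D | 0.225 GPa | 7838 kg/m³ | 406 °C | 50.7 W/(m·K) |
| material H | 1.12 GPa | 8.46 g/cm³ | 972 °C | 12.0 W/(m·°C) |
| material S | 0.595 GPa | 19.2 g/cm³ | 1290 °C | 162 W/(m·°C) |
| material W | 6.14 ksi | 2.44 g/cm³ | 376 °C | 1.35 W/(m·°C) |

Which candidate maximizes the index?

material D

Screen on constraints: max service T ≥ 391 °C; k ≥ 31.4 W/(m·K). Survivors: material D, material S.
After converting to SI:
  material D: σ_y = 225.0 MPa, ρ = 7838 kg/m³
  material S: σ_y = 595.0 MPa, ρ = 19200 kg/m³
  material D: M = 1.91×10⁻³
  material S: M = 1.27×10⁻³
The maximum is for material D.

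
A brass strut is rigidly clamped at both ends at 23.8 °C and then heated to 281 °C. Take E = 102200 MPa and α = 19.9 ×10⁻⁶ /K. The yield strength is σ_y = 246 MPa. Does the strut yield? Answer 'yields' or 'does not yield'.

yields

E = 102200 MPa = 102.2 GPa.
ΔT = 257.2 K. Constrained thermal stress σ = E·α·ΔT = 102.2×10³ MPa × 19.9×10⁻⁶ × 257.2 = 523 MPa (compressive).
Compare to σ_y = 246 MPa: σ ≥ σ_y, so it yields.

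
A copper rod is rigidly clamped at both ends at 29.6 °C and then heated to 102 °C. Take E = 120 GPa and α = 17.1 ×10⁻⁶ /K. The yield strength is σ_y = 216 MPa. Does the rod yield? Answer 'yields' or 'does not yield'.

does not yield

ΔT = 72.40 K. Constrained thermal stress σ = E·α·ΔT = 120.0×10³ MPa × 17.1×10⁻⁶ × 72.40 = 149 MPa (compressive).
Compare to σ_y = 216 MPa: σ < σ_y, so it does not yield.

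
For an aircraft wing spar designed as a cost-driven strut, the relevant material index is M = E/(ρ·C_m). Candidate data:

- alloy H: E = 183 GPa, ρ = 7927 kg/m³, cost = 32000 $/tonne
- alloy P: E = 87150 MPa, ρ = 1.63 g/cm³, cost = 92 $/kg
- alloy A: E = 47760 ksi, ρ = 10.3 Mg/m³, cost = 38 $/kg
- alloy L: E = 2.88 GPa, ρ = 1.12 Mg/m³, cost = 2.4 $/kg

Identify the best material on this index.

After converting to SI:
  alloy H: E = 183.0 GPa, ρ = 7927 kg/m³, cost = 32.00 $/kg
  alloy P: E = 87.15 GPa, ρ = 1630 kg/m³, cost = 92.00 $/kg
  alloy A: E = 329.3 GPa, ρ = 10300 kg/m³, cost = 38.00 $/kg
  alloy L: E = 2.880 GPa, ρ = 1120 kg/m³, cost = 2.400 $/kg
  alloy L: M = 1.07 MN·m per $
  alloy A: M = 0.841 MN·m per $
  alloy H: M = 0.721 MN·m per $
  alloy P: M = 0.581 MN·m per $
Alloy L has the largest M.

alloy L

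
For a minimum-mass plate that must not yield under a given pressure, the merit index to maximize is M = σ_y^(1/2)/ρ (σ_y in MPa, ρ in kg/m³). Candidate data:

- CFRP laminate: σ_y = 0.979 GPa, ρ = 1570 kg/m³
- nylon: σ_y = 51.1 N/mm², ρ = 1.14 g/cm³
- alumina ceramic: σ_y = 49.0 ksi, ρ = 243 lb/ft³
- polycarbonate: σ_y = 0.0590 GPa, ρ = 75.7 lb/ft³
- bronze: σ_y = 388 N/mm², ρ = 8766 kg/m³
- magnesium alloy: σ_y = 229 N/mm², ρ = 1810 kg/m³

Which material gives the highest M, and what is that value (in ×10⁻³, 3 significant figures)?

CFRP laminate, M = 19.9×10⁻³

After converting to SI:
  CFRP laminate: σ_y = 979.0 MPa, ρ = 1570 kg/m³
  nylon: σ_y = 51.10 MPa, ρ = 1140 kg/m³
  alumina ceramic: σ_y = 337.8 MPa, ρ = 3892 kg/m³
  polycarbonate: σ_y = 59.00 MPa, ρ = 1213 kg/m³
  bronze: σ_y = 388.0 MPa, ρ = 8766 kg/m³
  magnesium alloy: σ_y = 229.0 MPa, ρ = 1810 kg/m³
  CFRP laminate: M = 19.9×10⁻³
  magnesium alloy: M = 8.36×10⁻³
  polycarbonate: M = 6.33×10⁻³
  nylon: M = 6.27×10⁻³
  alumina ceramic: M = 4.72×10⁻³
  bronze: M = 2.25×10⁻³
Highest index: CFRP laminate.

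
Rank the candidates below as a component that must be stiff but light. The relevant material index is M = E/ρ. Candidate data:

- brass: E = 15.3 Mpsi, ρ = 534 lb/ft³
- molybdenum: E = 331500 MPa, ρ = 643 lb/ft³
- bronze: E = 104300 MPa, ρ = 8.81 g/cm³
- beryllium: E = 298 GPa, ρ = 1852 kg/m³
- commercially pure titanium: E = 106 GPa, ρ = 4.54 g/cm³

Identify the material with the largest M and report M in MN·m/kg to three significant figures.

beryllium, M = 161 MN·m/kg

Convert each candidate to consistent units, then evaluate M:
  brass: E = 105.5 GPa, ρ = 8554 kg/m³
  molybdenum: E = 331.5 GPa, ρ = 10300 kg/m³
  bronze: E = 104.3 GPa, ρ = 8810 kg/m³
  beryllium: E = 298.0 GPa, ρ = 1852 kg/m³
  commercially pure titanium: E = 106.0 GPa, ρ = 4540 kg/m³
  beryllium: M = 161 MN·m/kg
  molybdenum: M = 32.2 MN·m/kg
  commercially pure titanium: M = 23.3 MN·m/kg
  brass: M = 12.3 MN·m/kg
  bronze: M = 11.8 MN·m/kg
Beryllium has the largest M.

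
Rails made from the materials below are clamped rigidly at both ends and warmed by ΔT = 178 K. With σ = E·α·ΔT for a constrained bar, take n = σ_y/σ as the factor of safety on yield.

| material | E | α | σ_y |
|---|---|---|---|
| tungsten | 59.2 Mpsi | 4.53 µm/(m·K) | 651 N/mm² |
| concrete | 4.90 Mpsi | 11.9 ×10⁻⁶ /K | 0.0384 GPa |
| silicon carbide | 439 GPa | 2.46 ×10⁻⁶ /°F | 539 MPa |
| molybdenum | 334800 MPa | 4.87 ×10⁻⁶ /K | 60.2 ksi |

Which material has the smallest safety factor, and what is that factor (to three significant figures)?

concrete, n = 0.537

With everything in SI (GPa, ×10⁻⁶/K, MPa):
  tungsten: E = 408.2, α = 4.53, σ_y = 651.0 → σ = 329 MPa, n = 1.98
  concrete: E = 33.78, α = 11.9, σ_y = 38.40 → σ = 71.6 MPa, n = 0.537
  silicon carbide: E = 439.0, α = 4.43, σ_y = 539.0 → σ = 346 MPa, n = 1.56
  molybdenum: E = 334.8, α = 4.87, σ_y = 415.1 → σ = 290 MPa, n = 1.43
The minimum is concrete at n = 0.537.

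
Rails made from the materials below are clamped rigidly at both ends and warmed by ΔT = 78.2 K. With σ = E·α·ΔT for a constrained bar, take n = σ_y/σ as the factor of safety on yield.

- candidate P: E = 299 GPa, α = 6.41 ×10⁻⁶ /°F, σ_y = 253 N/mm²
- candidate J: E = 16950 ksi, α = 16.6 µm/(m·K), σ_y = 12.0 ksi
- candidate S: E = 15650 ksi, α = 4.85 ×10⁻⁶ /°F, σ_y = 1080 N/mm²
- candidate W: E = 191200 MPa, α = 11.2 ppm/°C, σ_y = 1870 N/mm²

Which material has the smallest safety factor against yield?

Converting E to GPa, α to ×10⁻⁶/K, σ_y to MPa, then σ and n for each:
  candidate P: E = 299.0, α = 11.5, σ_y = 253.0 → σ = 270 MPa, n = 0.938
  candidate J: E = 116.9, α = 16.6, σ_y = 82.74 → σ = 152 MPa, n = 0.545
  candidate S: E = 107.9, α = 8.73, σ_y = 1080 → σ = 73.7 MPa, n = 14.7
  candidate W: E = 191.2, α = 11.2, σ_y = 1870 → σ = 167 MPa, n = 11.2
The minimum is candidate J at n = 0.545.

candidate J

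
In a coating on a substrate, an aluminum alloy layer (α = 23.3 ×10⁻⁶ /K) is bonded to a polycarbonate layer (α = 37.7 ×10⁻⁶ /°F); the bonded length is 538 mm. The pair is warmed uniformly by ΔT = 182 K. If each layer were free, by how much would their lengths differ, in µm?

polycarbonate: α = 37.7×10⁻⁶/°F × 9/5 = 67.9×10⁻⁶/K.
Δα = |23.3 − 67.9|×10⁻⁶/K = 44.6×10⁻⁶/K.
ΔL_mismatch = Δα·L·ΔT = 44.6×10⁻⁶ × 538.0 mm × 182.0 K = 4360 µm.

4360 µm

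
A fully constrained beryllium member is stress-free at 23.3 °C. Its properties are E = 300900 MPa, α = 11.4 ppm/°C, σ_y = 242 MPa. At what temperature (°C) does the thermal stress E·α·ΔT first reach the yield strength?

E = 300900 MPa = 300.9 GPa.
E·α·ΔT = 242.0 MPa ⇒ ΔT = 242.0 / (300.9×10³ × 11.4×10⁻⁶) = 70.55 K.
T = 23.3 + 70.55 = 93.85 °C.

93.8 °C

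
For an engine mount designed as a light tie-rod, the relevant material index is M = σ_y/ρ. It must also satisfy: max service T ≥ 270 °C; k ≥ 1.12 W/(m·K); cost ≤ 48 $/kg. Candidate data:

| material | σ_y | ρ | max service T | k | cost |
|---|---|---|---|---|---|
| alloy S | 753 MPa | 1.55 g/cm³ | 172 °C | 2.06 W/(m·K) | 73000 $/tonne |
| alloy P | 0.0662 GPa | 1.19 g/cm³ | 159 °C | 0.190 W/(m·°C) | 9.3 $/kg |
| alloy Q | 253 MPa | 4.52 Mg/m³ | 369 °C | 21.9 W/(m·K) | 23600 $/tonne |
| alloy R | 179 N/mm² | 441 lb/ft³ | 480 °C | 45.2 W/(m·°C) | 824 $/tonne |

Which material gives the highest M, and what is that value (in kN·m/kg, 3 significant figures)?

alloy Q, M = 56.0 kN·m/kg

Screen on constraints: max service T ≥ 270 °C; k ≥ 1.12 W/(m·K); cost ≤ 48 $/kg. Survivors: alloy Q, alloy R.
After converting to SI:
  alloy Q: σ_y = 253.0 MPa, ρ = 4520 kg/m³
  alloy R: σ_y = 179.0 MPa, ρ = 7064 kg/m³
  alloy Q: M = 56.0 kN·m/kg
  alloy R: M = 25.3 kN·m/kg
Highest index: alloy Q.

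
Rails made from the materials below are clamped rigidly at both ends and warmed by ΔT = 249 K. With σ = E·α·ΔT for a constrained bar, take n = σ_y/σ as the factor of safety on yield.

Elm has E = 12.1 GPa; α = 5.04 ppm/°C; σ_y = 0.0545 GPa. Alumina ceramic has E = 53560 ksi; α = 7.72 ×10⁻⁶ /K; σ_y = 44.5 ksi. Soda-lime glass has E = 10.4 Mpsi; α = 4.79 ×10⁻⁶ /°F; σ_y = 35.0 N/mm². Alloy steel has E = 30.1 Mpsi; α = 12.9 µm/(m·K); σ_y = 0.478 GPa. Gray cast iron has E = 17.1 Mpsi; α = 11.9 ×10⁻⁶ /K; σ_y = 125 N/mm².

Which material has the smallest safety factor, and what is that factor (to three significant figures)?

soda-lime glass, n = 0.227

With everything in SI (GPa, ×10⁻⁶/K, MPa):
  elm: E = 12.10, α = 5.04, σ_y = 54.50 → σ = 15.2 MPa, n = 3.59
  alumina ceramic: E = 369.3, α = 7.72, σ_y = 306.8 → σ = 710 MPa, n = 0.432
  soda-lime glass: E = 71.71, α = 8.62, σ_y = 35.00 → σ = 154 MPa, n = 0.227
  alloy steel: E = 207.5, α = 12.9, σ_y = 478.0 → σ = 667 MPa, n = 0.717
  gray cast iron: E = 117.9, α = 11.9, σ_y = 125.0 → σ = 349 MPa, n = 0.358
Soda-lime glass has the lowest safety factor, n = 0.227.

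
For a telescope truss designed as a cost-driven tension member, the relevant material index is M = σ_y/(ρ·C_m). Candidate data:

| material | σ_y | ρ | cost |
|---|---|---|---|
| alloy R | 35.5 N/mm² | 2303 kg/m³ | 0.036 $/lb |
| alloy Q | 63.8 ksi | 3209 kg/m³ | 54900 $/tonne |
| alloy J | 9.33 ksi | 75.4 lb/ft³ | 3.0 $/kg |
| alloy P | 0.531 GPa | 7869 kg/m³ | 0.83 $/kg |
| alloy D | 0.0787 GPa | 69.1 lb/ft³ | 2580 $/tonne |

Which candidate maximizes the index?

alloy R

Normalizing units and computing the index:
  alloy R: σ_y = 35.50 MPa, ρ = 2303 kg/m³, cost = 0.07937 $/kg
  alloy Q: σ_y = 439.9 MPa, ρ = 3209 kg/m³, cost = 54.90 $/kg
  alloy J: σ_y = 64.33 MPa, ρ = 1208 kg/m³, cost = 3.000 $/kg
  alloy P: σ_y = 531.0 MPa, ρ = 7869 kg/m³, cost = 0.8300 $/kg
  alloy D: σ_y = 78.70 MPa, ρ = 1107 kg/m³, cost = 2.580 $/kg
  alloy R: M = 194 kN·m per $
  alloy P: M = 81.3 kN·m per $
  alloy D: M = 27.6 kN·m per $
  alloy J: M = 17.8 kN·m per $
  alloy Q: M = 2.50 kN·m per $
The maximum is for alloy R.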